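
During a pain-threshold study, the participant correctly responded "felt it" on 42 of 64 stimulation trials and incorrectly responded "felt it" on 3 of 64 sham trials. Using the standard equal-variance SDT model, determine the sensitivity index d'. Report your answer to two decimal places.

H = 42/64 = 0.6562
FA = 3/64 = 0.0469
Φ⁻¹(H) = 0.402
Φ⁻¹(FA) = -1.676
d' = z(H) − z(FA) = 0.402 − (-1.676) = 2.078

d' = 2.08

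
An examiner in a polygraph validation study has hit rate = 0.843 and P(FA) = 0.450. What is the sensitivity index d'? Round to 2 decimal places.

z(0.843) = 1.0069, z(0.450) = -0.1257
d' = z(H) − z(FA) = 1.0069 − (-0.1257) = 1.1326

d' = 1.13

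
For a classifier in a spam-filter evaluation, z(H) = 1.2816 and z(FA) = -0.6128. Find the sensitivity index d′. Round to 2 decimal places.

d′ = 1.89

d' = z(H) − z(FA) = 1.2816 − (-0.6128) = 1.8944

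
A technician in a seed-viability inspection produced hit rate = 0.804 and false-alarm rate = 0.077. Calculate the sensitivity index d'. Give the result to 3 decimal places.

d' = 2.282

z(0.804) = 0.8560, z(0.077) = -1.4255
d' = z(H) − z(FA) = 0.8560 − (-1.4255) = 2.2815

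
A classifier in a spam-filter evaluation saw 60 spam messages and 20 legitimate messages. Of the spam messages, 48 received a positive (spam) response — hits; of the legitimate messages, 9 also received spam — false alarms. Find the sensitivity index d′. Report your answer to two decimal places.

H = 48/60 = 0.8000
FA = 9/20 = 0.4500
z(0.8000) = 0.8416, z(0.4500) = -0.1257
d' = z(H) − z(FA) = 0.8416 − (-0.1257) = 0.9673

d′ = 0.97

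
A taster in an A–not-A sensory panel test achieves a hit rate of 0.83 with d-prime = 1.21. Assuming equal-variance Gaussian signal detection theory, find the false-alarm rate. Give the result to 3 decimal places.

false-alarm rate = 0.399

z(hit rate) = z(0.83) = 0.9542
z(FA) = z(H) − d' = 0.9542 − 1.21 = -0.2558
false-alarm rate = Φ(-0.2558) = 0.3991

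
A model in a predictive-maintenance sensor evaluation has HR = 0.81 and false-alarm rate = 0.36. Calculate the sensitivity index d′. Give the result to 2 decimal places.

d′ = 1.24

z(H) = z(0.81) = 0.878
z(FA) = z(0.36) = -0.358
d' = z(H) − z(FA) = 0.878 − (-0.358) = 1.236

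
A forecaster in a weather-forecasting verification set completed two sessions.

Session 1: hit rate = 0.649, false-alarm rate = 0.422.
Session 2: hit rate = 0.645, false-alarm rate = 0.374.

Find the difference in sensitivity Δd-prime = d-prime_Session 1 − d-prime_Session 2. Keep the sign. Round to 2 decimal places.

Δd-prime = -0.11

Session 1: z(0.649) = 0.383, z(0.422) = -0.197, d' = 0.580
Session 2: z(0.645) = 0.372, z(0.374) = -0.321, d' = 0.693
Δd' = d'_Session 1 − d'_Session 2 = 0.580 − 0.693 = -0.113
Session 2 has the higher sensitivity.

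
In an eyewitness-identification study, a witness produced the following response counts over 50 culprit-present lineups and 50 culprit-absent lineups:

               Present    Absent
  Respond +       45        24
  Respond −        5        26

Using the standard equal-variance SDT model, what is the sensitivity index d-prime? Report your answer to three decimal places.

d-prime = 1.332

H = 45/50 = 0.9000
FA = 24/50 = 0.4800
z(0.9000) = 1.2816, z(0.4800) = -0.0502
d' = z(H) − z(FA) = 1.2816 − (-0.0502) = 1.3318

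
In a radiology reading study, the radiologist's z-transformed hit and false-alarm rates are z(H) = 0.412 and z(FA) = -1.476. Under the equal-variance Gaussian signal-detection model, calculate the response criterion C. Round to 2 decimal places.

C = 0.53

c = −½·[z(H) + z(FA)] = −½·(0.412 + (-1.476)) = 0.532
c > 0: the radiologist has a conservative response bias.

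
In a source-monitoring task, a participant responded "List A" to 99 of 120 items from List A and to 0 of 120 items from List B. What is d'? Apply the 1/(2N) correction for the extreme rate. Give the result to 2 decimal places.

The false-alarm rate is 0/120 = 0, so apply the 1/(2N) correction: FA → 1/(2·120) = 0.00417.
z(H) = z(0.82500) = 0.935
z(FA) = z(0.00417) = -2.638
d' = 0.935 − (-2.638) = 3.573

d' = 3.57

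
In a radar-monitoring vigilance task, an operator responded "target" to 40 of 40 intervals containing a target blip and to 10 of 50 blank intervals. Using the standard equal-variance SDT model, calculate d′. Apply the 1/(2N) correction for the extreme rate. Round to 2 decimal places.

d′ = 3.08

The hit rate is 40/40 = 1, so apply the 1/(2N) correction: H → 1 − 1/(2·40) = 0.98750.
z(H) = z(0.98750) = 2.241
z(FA) = z(0.20000) = -0.842
d' = 2.241 − (-0.842) = 3.083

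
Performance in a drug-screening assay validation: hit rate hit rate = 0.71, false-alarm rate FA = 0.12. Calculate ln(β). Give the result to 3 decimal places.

z(0.71) = 0.5534, z(0.12) = -1.1750
ln β = −½·[z(H)² − z(FA)²] = −0.5 × (0.3063 − 1.3806) = 0.53715

ln β = 0.537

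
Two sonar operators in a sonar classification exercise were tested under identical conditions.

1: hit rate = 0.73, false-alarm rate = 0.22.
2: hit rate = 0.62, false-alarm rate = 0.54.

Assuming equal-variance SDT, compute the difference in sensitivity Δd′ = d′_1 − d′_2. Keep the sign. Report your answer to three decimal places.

Δd′ = 1.180

1: z(0.73) = 0.6128, z(0.22) = -0.7722, d' = 1.3850
2: z(0.62) = 0.3055, z(0.54) = 0.1004, d' = 0.2051
Δd' = d'_1 − d'_2 = 1.3850 − 0.2051 = 1.1799
1 has the higher sensitivity.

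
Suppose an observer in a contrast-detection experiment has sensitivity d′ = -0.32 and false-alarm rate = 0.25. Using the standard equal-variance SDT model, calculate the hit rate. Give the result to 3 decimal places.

z(false-alarm rate) = z(0.25) = -0.6745
z(H) = z(FA) + d' = -0.6745 + (-0.32) = -0.9945
hit rate = Φ(-0.9945) = 0.1600

hit rate = 0.160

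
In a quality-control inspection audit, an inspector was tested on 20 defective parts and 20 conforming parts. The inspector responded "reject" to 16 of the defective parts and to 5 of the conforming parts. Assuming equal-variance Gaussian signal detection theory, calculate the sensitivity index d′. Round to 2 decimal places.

H = 16/20 = 0.8000
FA = 5/20 = 0.2500
z(0.8000) = 0.842, z(0.2500) = -0.674
d' = z(H) − z(FA) = 0.842 − (-0.674) = 1.516

d′ = 1.52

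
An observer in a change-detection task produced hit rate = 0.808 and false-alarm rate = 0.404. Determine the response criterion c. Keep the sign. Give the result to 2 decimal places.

c = -0.31

z(H) = 0.871
z(FA) = -0.243
c = −½·[z(H) + z(FA)] = −0.5 × (0.871 + (-0.243)) = -0.314
c < 0: the observer has a liberal response bias.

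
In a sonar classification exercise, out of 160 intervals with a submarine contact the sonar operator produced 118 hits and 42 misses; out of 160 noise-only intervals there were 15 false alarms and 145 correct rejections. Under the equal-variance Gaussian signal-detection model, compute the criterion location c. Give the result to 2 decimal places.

c = 0.34

H = 118/160 = 0.7375
FA = 15/160 = 0.0938
z(H) = 0.6357
z(FA) = -1.3177
c = −½·[z(H) + z(FA)] = −0.5 × (0.6357 + (-1.3177)) = 0.3410
c > 0: the sonar operator has a conservative response bias.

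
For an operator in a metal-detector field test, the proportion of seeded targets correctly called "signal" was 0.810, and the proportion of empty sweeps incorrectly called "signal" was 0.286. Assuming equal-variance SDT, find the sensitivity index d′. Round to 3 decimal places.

d′ = 1.443

z(H) = z(0.810) = 0.8779
z(FA) = z(0.286) = -0.5651
d' = z(H) − z(FA) = 0.8779 − (-0.5651) = 1.4430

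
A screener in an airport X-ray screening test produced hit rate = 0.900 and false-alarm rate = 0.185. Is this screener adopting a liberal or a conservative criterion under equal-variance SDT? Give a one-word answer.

liberal

z(H) = 1.282, z(FA) = -0.896
c = −½·(z(H) + z(FA)) = -0.193
c < 0 → liberal criterion (biased toward responding “yes”).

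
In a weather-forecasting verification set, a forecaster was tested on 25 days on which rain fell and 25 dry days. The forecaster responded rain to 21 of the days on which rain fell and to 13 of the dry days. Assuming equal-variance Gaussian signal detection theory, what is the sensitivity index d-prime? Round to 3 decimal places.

H = 21/25 = 0.8400
FA = 13/25 = 0.5200
z(H) = z(0.8400) = 0.9945
z(FA) = z(0.5200) = 0.0502
d' = z(H) − z(FA) = 0.9945 − 0.0502 = 0.9443

d-prime = 0.944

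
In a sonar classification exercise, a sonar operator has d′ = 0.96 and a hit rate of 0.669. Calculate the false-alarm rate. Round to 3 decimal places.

z(hit rate) = z(0.669) = 0.4372
z(FA) = z(H) − d' = 0.4372 − 0.96 = -0.5228
false-alarm rate = Φ(-0.5228) = 0.3006

false-alarm rate = 0.301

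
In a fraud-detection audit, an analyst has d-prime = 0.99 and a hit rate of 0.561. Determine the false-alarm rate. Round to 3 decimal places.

z(hit rate) = z(0.561) = 0.1535
z(FA) = z(H) − d' = 0.1535 − 0.99 = -0.8365
false-alarm rate = Φ(-0.8365) = 0.2014

false-alarm rate = 0.201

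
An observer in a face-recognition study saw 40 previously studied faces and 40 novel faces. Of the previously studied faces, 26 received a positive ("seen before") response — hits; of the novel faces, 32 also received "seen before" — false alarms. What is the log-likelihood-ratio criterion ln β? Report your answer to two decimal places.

H = 26/40 = 0.6500
FA = 32/40 = 0.8000
z(0.6500) = 0.385, z(0.8000) = 0.842
ln β = −½·[z(H)² − z(FA)²] = −0.5 × (0.148 − 0.709) = 0.2805

ln β = 0.28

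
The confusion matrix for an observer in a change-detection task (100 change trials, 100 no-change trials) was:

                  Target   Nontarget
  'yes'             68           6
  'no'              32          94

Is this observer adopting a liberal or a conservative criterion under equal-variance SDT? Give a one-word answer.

conservative

z(H) = 0.468, z(FA) = -1.555
c = −½·(z(H) + z(FA)) = 0.5435
c > 0 → conservative criterion (biased toward responding “no”).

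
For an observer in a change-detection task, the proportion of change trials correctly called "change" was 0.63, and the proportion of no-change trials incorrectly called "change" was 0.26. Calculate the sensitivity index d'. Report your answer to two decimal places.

Φ⁻¹(H) = Φ⁻¹(0.63) = 0.3319
Φ⁻¹(FA) = Φ⁻¹(0.26) = -0.6433
d' = z(H) − z(FA) = 0.3319 − (-0.6433) = 0.9752

d' = 0.98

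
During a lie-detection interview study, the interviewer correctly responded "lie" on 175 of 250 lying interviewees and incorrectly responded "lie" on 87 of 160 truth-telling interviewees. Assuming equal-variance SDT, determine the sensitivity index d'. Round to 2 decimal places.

d' = 0.41

H = 175/250 = 0.7000
FA = 87/160 = 0.5437
z(H) = z(0.7000) = 0.5244
z(FA) = z(0.5437) = 0.1098
d' = z(H) − z(FA) = 0.5244 − 0.1098 = 0.4146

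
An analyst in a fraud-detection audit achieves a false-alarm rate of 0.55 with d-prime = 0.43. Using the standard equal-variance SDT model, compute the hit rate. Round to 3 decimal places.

z(false-alarm rate) = z(0.55) = 0.1257
z(H) = z(FA) + d' = 0.1257 + 0.43 = 0.5557
hit rate = Φ(0.5557) = 0.7108

hit rate = 0.711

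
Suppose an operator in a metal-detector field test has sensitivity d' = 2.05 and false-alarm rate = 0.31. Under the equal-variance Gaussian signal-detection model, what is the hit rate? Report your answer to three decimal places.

z(false-alarm rate) = z(0.31) = -0.4959
z(H) = z(FA) + d' = -0.4959 + 2.05 = 1.5541
hit rate = Φ(1.5541) = 0.9399

hit rate = 0.940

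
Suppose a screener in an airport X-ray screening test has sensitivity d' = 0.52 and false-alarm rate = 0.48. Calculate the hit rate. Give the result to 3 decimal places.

hit rate = 0.681

z(false-alarm rate) = z(0.48) = -0.0502
z(H) = z(FA) + d' = -0.0502 + 0.52 = 0.4698
hit rate = Φ(0.4698) = 0.6808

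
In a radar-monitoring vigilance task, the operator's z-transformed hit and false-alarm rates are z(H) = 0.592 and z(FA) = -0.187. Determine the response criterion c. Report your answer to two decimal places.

c = -0.20

c = −½·[z(H) + z(FA)] = −½·(0.592 + (-0.187)) = -0.2025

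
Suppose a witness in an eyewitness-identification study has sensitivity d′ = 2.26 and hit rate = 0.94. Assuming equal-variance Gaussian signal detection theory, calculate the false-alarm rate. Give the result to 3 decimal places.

false-alarm rate = 0.240

z(hit rate) = z(0.94) = 1.5548
z(FA) = z(H) − d' = 1.5548 − 2.26 = -0.7052
false-alarm rate = Φ(-0.7052) = 0.2403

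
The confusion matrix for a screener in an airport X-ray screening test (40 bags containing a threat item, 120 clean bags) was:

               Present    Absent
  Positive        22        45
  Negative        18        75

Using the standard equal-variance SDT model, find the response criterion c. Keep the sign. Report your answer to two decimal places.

c = 0.10

H = 22/40 = 0.5500
FA = 45/120 = 0.3750
z(H) = z(0.5500) = 0.126
z(FA) = z(0.3750) = -0.319
c = −½·[z(H) + z(FA)] = −0.5 × (0.126 + (-0.319)) = 0.0965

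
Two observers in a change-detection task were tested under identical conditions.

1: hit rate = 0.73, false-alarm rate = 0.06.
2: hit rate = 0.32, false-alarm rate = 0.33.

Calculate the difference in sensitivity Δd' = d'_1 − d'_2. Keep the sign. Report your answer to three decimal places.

1: z(0.73) = 0.6128, z(0.06) = -1.5548, d' = 2.1676
2: z(0.32) = -0.4677, z(0.33) = -0.4399, d' = -0.0278
Δd' = d'_1 − d'_2 = 2.1676 − (-0.0278) = 2.1954
1 has the higher sensitivity.

Δd' = 2.195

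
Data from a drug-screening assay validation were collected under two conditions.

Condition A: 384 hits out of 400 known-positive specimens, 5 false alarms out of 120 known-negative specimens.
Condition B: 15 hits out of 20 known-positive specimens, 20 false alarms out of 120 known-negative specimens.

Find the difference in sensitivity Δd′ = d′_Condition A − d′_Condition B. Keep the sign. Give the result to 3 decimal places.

Δd′ = 1.840

Condition A: z(0.9600) = 1.7507, z(0.0417) = -1.7313, d' = 3.4820
Condition B: z(0.7500) = 0.6745, z(0.1667) = -0.9673, d' = 1.6418
Δd' = d'_Condition A − d'_Condition B = 3.4820 − 1.6418 = 1.8402
Condition A has the higher sensitivity.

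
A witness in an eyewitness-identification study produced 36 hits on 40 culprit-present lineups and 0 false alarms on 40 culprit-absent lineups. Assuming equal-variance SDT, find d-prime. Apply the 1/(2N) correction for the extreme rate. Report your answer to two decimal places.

The false-alarm rate is 0/40 = 0, so apply the 1/(2N) correction: FA → 1/(2·40) = 0.01250.
z(H) = z(0.90000) = 1.282
z(FA) = z(0.01250) = -2.241
d' = 1.282 − (-2.241) = 3.523

d-prime = 3.52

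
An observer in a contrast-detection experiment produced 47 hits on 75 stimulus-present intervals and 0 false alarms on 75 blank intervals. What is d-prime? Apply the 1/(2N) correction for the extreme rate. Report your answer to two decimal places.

d-prime = 2.80

The false-alarm rate is 0/75 = 0, so apply the 1/(2N) correction: FA → 1/(2·75) = 0.00667.
z(H) = z(0.62667) = 0.323
z(FA) = z(0.00667) = -2.475
d' = 0.323 − (-2.475) = 2.798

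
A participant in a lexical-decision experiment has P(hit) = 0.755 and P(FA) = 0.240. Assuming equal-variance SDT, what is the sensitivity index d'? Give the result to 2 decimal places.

d' = 1.40

z(0.755) = 0.690, z(0.240) = -0.706
d' = z(H) − z(FA) = 0.690 − (-0.706) = 1.396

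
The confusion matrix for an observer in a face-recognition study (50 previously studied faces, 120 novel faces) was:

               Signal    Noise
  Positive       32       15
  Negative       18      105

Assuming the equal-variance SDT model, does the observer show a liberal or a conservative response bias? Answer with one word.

conservative

z(H) = 0.358, z(FA) = -1.150
c = −½·(z(H) + z(FA)) = 0.396
c > 0 → conservative criterion (biased toward responding “no”).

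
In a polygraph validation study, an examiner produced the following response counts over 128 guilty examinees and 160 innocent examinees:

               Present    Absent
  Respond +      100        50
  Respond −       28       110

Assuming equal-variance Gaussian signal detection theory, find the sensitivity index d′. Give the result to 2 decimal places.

H = 100/128 = 0.7812
FA = 50/160 = 0.3125
z(H) = z(0.7812) = 0.7763
z(FA) = z(0.3125) = -0.4888
d' = z(H) − z(FA) = 0.7763 − (-0.4888) = 1.2651

d′ = 1.27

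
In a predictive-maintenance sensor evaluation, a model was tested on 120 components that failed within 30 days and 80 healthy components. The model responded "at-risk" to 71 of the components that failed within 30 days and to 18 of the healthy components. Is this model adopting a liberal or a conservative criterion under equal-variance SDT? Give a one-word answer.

z(H) = 0.232, z(FA) = -0.755
c = −½·(z(H) + z(FA)) = 0.2615
c > 0 → conservative criterion (biased toward responding “no”).

conservative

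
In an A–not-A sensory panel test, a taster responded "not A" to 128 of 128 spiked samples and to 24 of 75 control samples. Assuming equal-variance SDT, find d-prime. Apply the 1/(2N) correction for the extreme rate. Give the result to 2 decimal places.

d-prime = 3.13

The hit rate is 128/128 = 1, so apply the 1/(2N) correction: H → 1 − 1/(2·128) = 0.99609.
z(H) = z(0.99609) = 2.660
z(FA) = z(0.32000) = -0.468
d' = 2.660 − (-0.468) = 3.128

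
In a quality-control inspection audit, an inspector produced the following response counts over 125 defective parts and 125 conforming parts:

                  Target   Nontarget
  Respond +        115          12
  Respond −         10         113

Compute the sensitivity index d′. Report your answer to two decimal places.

d′ = 2.71

H = 115/125 = 0.9200
FA = 12/125 = 0.0960
z(H) = 1.405
z(FA) = -1.305
d' = z(H) − z(FA) = 1.405 − (-1.305) = 2.710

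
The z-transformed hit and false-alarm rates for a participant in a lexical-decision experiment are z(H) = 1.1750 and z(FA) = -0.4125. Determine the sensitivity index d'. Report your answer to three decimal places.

d' = z(H) − z(FA) = 1.1750 − (-0.4125) = 1.5875

d' = 1.588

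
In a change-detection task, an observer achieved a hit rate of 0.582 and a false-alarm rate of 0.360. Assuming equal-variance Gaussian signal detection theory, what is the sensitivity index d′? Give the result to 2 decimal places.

d′ = 0.57

Φ⁻¹(H) = Φ⁻¹(0.582) = 0.2070
Φ⁻¹(FA) = Φ⁻¹(0.360) = -0.3585
d' = z(H) − z(FA) = 0.2070 − (-0.3585) = 0.5655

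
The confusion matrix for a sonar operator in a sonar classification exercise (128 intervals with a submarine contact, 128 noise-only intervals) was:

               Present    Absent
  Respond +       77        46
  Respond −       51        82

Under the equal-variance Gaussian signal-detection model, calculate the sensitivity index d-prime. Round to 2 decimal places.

d-prime = 0.62

H = 77/128 = 0.6016
FA = 46/128 = 0.3594
Φ⁻¹(H) = Φ⁻¹(0.6016) = 0.257
Φ⁻¹(FA) = Φ⁻¹(0.3594) = -0.360
d' = z(H) − z(FA) = 0.257 − (-0.360) = 0.617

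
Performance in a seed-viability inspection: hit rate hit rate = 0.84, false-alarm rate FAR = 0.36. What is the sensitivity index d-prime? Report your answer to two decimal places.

z(H) = z(0.84) = 0.9945
z(FA) = z(0.36) = -0.3585
d' = z(H) − z(FA) = 0.9945 − (-0.3585) = 1.3530

d-prime = 1.35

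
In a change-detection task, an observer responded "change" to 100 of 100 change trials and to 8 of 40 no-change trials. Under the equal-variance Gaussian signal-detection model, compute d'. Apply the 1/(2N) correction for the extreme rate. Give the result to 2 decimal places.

d' = 3.42

The hit rate is 100/100 = 1, so apply the 1/(2N) correction: H → 1 − 1/(2·100) = 0.99500.
z(H) = z(0.99500) = 2.576
z(FA) = z(0.20000) = -0.842
d' = 2.576 − (-0.842) = 3.418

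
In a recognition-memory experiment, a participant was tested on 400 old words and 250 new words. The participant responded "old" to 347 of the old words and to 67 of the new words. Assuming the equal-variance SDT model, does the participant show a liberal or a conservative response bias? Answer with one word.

z(H) = 1.115, z(FA) = -0.619
c = −½·(z(H) + z(FA)) = -0.248
c < 0 → liberal criterion (biased toward responding “yes”).

liberal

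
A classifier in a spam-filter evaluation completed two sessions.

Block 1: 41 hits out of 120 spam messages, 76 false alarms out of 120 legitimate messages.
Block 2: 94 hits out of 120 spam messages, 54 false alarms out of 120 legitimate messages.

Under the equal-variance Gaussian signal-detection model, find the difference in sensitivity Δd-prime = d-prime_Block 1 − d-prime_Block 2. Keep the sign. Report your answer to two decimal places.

Δd-prime = -1.66

Block 1: z(0.3417) = -0.408, z(0.6333) = 0.341, d' = -0.749
Block 2: z(0.7833) = 0.783, z(0.4500) = -0.126, d' = 0.909
Δd' = d'_Block 1 − d'_Block 2 = -0.749 − 0.909 = -1.658
Block 2 has the higher sensitivity.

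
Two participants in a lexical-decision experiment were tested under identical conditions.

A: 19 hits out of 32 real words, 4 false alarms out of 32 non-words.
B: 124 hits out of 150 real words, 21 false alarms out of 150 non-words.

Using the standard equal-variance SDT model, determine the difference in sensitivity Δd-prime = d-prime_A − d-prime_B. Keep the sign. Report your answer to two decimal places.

Δd-prime = -0.63

A: z(0.5938) = 0.237, z(0.1250) = -1.150, d' = 1.387
B: z(0.8267) = 0.941, z(0.1400) = -1.080, d' = 2.021
Δd' = d'_A − d'_B = 1.387 − 2.021 = -0.634
B has the higher sensitivity.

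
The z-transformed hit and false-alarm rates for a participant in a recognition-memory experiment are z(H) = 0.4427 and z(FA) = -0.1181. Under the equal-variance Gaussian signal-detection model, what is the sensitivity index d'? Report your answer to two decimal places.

d' = z(H) − z(FA) = 0.4427 − (-0.1181) = 0.5608

d' = 0.56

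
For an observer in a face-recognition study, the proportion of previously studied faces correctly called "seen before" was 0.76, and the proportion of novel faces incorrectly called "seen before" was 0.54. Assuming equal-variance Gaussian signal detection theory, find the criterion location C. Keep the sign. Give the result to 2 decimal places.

C = -0.40

z(H) = z(0.76) = 0.7063
z(FA) = z(0.54) = 0.1004
c = −½·[z(H) + z(FA)] = −0.5 × (0.7063 + 0.1004) = -0.40335
c < 0: the observer has a liberal response bias.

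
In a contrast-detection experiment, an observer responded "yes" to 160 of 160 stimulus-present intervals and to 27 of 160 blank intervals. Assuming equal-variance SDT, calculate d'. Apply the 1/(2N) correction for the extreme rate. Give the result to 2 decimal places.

The hit rate is 160/160 = 1, so apply the 1/(2N) correction: H → 1 − 1/(2·160) = 0.99687.
z(H) = z(0.99687) = 2.734
z(FA) = z(0.16875) = -0.959
d' = 2.734 − (-0.959) = 3.693

d' = 3.69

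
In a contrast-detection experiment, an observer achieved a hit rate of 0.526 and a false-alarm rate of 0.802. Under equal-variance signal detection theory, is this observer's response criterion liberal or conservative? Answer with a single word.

liberal

z(H) = 0.065, z(FA) = 0.849
c = −½·(z(H) + z(FA)) = -0.457
c < 0 → liberal criterion (biased toward responding “yes”).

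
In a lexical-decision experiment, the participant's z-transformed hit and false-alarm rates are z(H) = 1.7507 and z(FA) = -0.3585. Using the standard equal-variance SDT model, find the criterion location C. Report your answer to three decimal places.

C = -0.696

c = −½·[z(H) + z(FA)] = −½·(1.7507 + (-0.3585)) = -0.6961
c < 0: the participant has a liberal response bias.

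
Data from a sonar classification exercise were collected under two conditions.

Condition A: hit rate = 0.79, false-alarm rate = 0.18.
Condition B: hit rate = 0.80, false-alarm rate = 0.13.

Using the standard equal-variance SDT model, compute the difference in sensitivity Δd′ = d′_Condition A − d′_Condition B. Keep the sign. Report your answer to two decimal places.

Condition A: z(0.79) = 0.806, z(0.18) = -0.915, d' = 1.721
Condition B: z(0.80) = 0.842, z(0.13) = -1.126, d' = 1.968
Δd' = d'_Condition A − d'_Condition B = 1.721 − 1.968 = -0.247
Condition B has the higher sensitivity.

Δd′ = -0.25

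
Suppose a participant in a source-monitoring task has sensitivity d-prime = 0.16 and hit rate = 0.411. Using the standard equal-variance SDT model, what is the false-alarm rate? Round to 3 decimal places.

false-alarm rate = 0.350

z(hit rate) = z(0.411) = -0.2250
z(FA) = z(H) − d' = -0.2250 − 0.16 = -0.3850
false-alarm rate = Φ(-0.3850) = 0.3501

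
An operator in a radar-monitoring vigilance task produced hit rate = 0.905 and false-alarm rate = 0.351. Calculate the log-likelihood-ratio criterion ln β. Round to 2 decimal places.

z(H) = 1.311
z(FA) = -0.383
ln β = −½·[z(H)² − z(FA)²] = −0.5 × (1.719 − 0.147) = -0.786

ln β = -0.79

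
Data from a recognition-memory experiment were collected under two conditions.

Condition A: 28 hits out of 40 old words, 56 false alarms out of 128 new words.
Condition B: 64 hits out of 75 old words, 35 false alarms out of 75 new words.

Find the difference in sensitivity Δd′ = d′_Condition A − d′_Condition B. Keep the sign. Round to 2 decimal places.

Δd′ = -0.45

Condition A: z(0.7000) = 0.524, z(0.4375) = -0.157, d' = 0.681
Condition B: z(0.8533) = 1.051, z(0.4667) = -0.084, d' = 1.135
Δd' = d'_Condition A − d'_Condition B = 0.681 − 1.135 = -0.454
Condition B has the higher sensitivity.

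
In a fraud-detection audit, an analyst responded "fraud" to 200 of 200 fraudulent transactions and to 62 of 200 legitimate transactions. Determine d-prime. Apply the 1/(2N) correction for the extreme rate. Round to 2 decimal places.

d-prime = 3.30

The hit rate is 200/200 = 1, so apply the 1/(2N) correction: H → 1 − 1/(2·200) = 0.99750.
z(H) = z(0.99750) = 2.807
z(FA) = z(0.31000) = -0.496
d' = 2.807 − (-0.496) = 3.303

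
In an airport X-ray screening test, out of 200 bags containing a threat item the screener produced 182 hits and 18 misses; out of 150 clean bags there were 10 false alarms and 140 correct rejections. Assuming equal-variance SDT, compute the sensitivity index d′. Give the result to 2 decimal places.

d′ = 2.84

H = 182/200 = 0.9100
FA = 10/150 = 0.0667
z(H) = z(0.9100) = 1.341
z(FA) = z(0.0667) = -1.501
d' = z(H) − z(FA) = 1.341 − (-1.501) = 2.842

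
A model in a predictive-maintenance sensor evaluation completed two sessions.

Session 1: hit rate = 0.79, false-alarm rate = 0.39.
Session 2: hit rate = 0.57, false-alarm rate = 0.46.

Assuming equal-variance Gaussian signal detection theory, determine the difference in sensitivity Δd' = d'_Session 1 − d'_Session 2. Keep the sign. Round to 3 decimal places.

Session 1: z(0.79) = 0.8064, z(0.39) = -0.2793, d' = 1.0857
Session 2: z(0.57) = 0.1764, z(0.46) = -0.1004, d' = 0.2768
Δd' = d'_Session 1 − d'_Session 2 = 1.0857 − 0.2768 = 0.8089
Session 1 has the higher sensitivity.

Δd' = 0.809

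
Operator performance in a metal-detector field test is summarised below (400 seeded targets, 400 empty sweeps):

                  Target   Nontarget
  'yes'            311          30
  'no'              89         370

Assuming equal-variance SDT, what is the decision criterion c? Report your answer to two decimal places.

c = 0.34

H = 311/400 = 0.7775
FA = 30/400 = 0.0750
z(H) = 0.7638
z(FA) = -1.4395
c = −½·[z(H) + z(FA)] = −0.5 × (0.7638 + (-1.4395)) = 0.33785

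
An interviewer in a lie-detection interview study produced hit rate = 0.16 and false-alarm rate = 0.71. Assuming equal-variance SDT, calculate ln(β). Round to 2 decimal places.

ln β = -0.34

z(H) = -0.994
z(FA) = 0.553
ln β = −½·[z(H)² − z(FA)²] = −0.5 × (0.988 − 0.306) = -0.341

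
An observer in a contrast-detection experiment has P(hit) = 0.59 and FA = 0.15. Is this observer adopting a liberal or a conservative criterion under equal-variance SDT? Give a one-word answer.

conservative

z(H) = 0.228, z(FA) = -1.036
c = −½·(z(H) + z(FA)) = 0.404
c > 0 → conservative criterion (biased toward responding “no”).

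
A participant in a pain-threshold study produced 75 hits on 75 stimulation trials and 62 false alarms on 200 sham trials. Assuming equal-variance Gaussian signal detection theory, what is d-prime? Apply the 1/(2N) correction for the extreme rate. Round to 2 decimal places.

d-prime = 2.97

The hit rate is 75/75 = 1, so apply the 1/(2N) correction: H → 1 − 1/(2·75) = 0.99333.
z(H) = z(0.99333) = 2.475
z(FA) = z(0.31000) = -0.496
d' = 2.475 − (-0.496) = 2.971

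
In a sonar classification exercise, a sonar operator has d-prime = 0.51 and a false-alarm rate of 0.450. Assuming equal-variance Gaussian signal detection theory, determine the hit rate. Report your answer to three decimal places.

z(false-alarm rate) = z(0.450) = -0.1257
z(H) = z(FA) + d' = -0.1257 + 0.51 = 0.3843
hit rate = Φ(0.3843) = 0.6496

hit rate = 0.650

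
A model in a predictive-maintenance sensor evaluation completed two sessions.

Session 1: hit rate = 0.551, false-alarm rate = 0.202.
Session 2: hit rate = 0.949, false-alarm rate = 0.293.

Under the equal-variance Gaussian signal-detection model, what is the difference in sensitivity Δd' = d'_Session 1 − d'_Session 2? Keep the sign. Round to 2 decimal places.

Δd' = -1.22

Session 1: z(0.551) = 0.128, z(0.202) = -0.834, d' = 0.962
Session 2: z(0.949) = 1.635, z(0.293) = -0.545, d' = 2.180
Δd' = d'_Session 1 − d'_Session 2 = 0.962 − 2.180 = -1.218
Session 2 has the higher sensitivity.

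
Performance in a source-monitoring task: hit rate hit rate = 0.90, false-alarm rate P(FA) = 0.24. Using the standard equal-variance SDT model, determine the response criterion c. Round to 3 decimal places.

z(H) = z(0.90) = 1.2816
z(FA) = z(0.24) = -0.7063
c = −½·[z(H) + z(FA)] = −0.5 × (1.2816 + (-0.7063)) = -0.28765
c < 0: the participant has a liberal response bias.

c = -0.288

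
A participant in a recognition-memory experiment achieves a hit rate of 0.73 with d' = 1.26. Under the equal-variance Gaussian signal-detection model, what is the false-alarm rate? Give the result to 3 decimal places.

z(hit rate) = z(0.73) = 0.6128
z(FA) = z(H) − d' = 0.6128 − 1.26 = -0.6472
false-alarm rate = Φ(-0.6472) = 0.2588

false-alarm rate = 0.259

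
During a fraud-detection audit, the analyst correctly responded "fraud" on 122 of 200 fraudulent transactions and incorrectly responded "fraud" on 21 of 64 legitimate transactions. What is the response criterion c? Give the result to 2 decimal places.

c = 0.08

H = 122/200 = 0.6100
FA = 21/64 = 0.3281
Φ⁻¹(H) = 0.2793
Φ⁻¹(FA) = -0.4452
c = −½·[z(H) + z(FA)] = −0.5 × (0.2793 + (-0.4452)) = 0.08295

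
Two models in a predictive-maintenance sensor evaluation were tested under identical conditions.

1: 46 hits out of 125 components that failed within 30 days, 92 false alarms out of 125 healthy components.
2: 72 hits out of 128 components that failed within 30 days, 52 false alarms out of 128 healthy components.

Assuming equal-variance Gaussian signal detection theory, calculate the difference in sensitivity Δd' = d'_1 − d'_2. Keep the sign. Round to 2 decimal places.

1: z(0.3680) = -0.337, z(0.7360) = 0.631, d' = -0.968
2: z(0.5625) = 0.157, z(0.4062) = -0.237, d' = 0.394
Δd' = d'_1 − d'_2 = -0.968 − 0.394 = -1.362
2 has the higher sensitivity.

Δd' = -1.36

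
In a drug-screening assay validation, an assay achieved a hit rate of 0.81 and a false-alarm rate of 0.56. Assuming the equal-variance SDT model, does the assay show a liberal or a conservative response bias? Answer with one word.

liberal

z(H) = 0.878, z(FA) = 0.151
c = −½·(z(H) + z(FA)) = -0.5145
c < 0 → liberal criterion (biased toward responding “yes”).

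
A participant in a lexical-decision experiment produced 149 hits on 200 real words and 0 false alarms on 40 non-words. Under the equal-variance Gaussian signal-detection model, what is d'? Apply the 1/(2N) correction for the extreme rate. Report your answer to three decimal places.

The false-alarm rate is 0/40 = 0, so apply the 1/(2N) correction: FA → 1/(2·40) = 0.01250.
z(H) = z(0.74500) = 0.6588
z(FA) = z(0.01250) = -2.2414
d' = 0.6588 − (-2.2414) = 2.9002

d' = 2.900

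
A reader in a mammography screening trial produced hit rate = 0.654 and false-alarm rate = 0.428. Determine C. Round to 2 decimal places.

Φ⁻¹(H) = Φ⁻¹(0.654) = 0.396
Φ⁻¹(FA) = Φ⁻¹(0.428) = -0.181
c = −½·[z(H) + z(FA)] = −0.5 × (0.396 + (-0.181)) = -0.1075
c < 0: the reader has a liberal response bias.

C = -0.11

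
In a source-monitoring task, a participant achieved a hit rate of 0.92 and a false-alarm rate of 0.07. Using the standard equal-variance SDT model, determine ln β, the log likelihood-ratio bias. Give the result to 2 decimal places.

ln β = 0.10

z(H) = 1.405
z(FA) = -1.476
ln β = −½·[z(H)² − z(FA)²] = −0.5 × (1.974 − 2.179) = 0.1025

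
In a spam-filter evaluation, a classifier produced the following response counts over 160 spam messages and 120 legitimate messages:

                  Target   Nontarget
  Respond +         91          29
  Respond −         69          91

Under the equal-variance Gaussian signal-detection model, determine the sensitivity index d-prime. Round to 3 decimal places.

H = 91/160 = 0.5687
FA = 29/120 = 0.2417
z(H) = z(0.5687) = 0.1731
z(FA) = z(0.2417) = -0.7008
d' = z(H) − z(FA) = 0.1731 − (-0.7008) = 0.8739

d-prime = 0.874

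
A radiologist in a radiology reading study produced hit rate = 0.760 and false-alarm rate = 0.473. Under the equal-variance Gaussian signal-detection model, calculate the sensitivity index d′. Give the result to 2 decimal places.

Φ⁻¹(0.760) = 0.7063, Φ⁻¹(0.473) = -0.0677
d' = z(H) − z(FA) = 0.7063 − (-0.0677) = 0.7740

d′ = 0.77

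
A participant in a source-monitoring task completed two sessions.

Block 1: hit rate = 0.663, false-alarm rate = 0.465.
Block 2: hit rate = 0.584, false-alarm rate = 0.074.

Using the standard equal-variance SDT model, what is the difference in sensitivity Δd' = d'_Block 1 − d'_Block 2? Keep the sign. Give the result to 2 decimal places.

Δd' = -1.15

Block 1: z(0.663) = 0.421, z(0.465) = -0.088, d' = 0.509
Block 2: z(0.584) = 0.212, z(0.074) = -1.447, d' = 1.659
Δd' = d'_Block 1 − d'_Block 2 = 0.509 − 1.659 = -1.150
Block 2 has the higher sensitivity.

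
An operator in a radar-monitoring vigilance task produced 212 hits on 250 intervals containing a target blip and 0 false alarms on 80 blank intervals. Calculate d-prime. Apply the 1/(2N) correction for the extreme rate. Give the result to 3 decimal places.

d-prime = 3.526

The false-alarm rate is 0/80 = 0, so apply the 1/(2N) correction: FA → 1/(2·80) = 0.00625.
z(H) = z(0.84800) = 1.0279
z(FA) = z(0.00625) = -2.4977
d' = 1.0279 − (-2.4977) = 3.5256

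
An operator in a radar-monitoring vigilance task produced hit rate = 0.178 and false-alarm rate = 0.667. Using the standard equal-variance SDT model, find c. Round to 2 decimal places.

c = 0.25

z(0.178) = -0.923, z(0.667) = 0.432
c = −½·[z(H) + z(FA)] = −0.5 × (-0.923 + 0.432) = 0.2455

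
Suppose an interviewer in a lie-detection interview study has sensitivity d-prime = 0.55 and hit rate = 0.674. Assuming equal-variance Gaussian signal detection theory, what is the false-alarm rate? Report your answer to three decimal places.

false-alarm rate = 0.461

z(hit rate) = z(0.674) = 0.4510
z(FA) = z(H) − d' = 0.4510 − 0.55 = -0.0990
false-alarm rate = Φ(-0.0990) = 0.4606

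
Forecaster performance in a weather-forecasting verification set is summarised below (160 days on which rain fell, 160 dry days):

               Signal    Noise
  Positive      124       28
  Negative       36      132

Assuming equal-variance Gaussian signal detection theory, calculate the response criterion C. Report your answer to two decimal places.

H = 124/160 = 0.7750
FA = 28/160 = 0.1750
z(H) = z(0.7750) = 0.755
z(FA) = z(0.1750) = -0.935
c = −½·[z(H) + z(FA)] = −0.5 × (0.755 + (-0.935)) = 0.090
c > 0: the forecaster has a conservative response bias.

C = 0.09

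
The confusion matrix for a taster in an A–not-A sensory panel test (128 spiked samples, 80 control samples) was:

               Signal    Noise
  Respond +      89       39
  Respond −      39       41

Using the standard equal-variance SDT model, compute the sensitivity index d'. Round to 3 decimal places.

d' = 0.542

H = 89/128 = 0.6953
FA = 39/80 = 0.4875
Φ⁻¹(H) = Φ⁻¹(0.6953) = 0.5109
Φ⁻¹(FA) = Φ⁻¹(0.4875) = -0.0313
d' = z(H) − z(FA) = 0.5109 − (-0.0313) = 0.5422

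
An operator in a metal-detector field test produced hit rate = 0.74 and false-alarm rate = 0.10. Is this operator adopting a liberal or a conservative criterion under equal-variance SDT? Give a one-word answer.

conservative

z(H) = 0.643, z(FA) = -1.282
c = −½·(z(H) + z(FA)) = 0.3195
c > 0 → conservative criterion (biased toward responding “no”).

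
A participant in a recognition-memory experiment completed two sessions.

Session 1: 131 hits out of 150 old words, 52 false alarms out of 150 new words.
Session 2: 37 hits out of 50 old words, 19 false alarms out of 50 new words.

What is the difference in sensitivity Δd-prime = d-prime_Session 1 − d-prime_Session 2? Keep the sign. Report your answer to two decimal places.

Δd-prime = 0.59

Session 1: z(0.8733) = 1.142, z(0.3467) = -0.394, d' = 1.536
Session 2: z(0.7400) = 0.643, z(0.3800) = -0.305, d' = 0.948
Δd' = d'_Session 1 − d'_Session 2 = 1.536 − 0.948 = 0.588
Session 1 has the higher sensitivity.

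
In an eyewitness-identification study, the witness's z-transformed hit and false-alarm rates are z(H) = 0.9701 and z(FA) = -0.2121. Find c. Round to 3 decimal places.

c = -0.379

c = −½·[z(H) + z(FA)] = −½·(0.9701 + (-0.2121)) = -0.3790
c < 0: the witness has a liberal response bias.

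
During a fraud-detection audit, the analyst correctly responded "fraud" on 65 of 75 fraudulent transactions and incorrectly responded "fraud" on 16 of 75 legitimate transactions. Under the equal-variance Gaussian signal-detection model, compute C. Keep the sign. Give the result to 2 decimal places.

H = 65/75 = 0.8667
FA = 16/75 = 0.2133
z(H) = 1.1109
z(FA) = -0.7950
c = −½·[z(H) + z(FA)] = −0.5 × (1.1109 + (-0.7950)) = -0.15795
c < 0: the analyst has a liberal response bias.

C = -0.16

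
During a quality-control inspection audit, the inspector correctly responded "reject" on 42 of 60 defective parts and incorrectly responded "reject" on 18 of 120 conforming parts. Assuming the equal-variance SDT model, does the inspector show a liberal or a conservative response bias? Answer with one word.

z(H) = 0.524, z(FA) = -1.036
c = −½·(z(H) + z(FA)) = 0.256
c > 0 → conservative criterion (biased toward responding “no”).

conservative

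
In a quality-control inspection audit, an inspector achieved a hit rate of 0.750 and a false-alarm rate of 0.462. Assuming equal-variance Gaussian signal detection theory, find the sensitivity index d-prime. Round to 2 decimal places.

z(0.750) = 0.674, z(0.462) = -0.095
d' = z(H) − z(FA) = 0.674 − (-0.095) = 0.769

d-prime = 0.77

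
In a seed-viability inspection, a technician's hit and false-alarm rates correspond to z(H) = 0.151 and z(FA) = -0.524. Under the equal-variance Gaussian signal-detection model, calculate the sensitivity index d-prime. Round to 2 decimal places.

d-prime = 0.68

d' = z(H) − z(FA) = 0.151 − (-0.524) = 0.675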